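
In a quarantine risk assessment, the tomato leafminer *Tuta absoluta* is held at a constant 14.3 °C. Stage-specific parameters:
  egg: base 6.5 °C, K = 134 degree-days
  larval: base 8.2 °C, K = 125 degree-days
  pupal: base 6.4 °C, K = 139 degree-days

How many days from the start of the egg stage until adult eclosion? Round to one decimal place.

55.3 days

egg: 134 / (14.3 − 6.5) = 134 / 7.8 = 17.179 d.
larval: 125 / (14.3 − 8.2) = 125 / 6.1 = 20.492 d.
pupal: 139 / (14.3 − 6.4) = 139 / 7.9 = 17.595 d.
Sum = 55.266 ≈ 55.3 days.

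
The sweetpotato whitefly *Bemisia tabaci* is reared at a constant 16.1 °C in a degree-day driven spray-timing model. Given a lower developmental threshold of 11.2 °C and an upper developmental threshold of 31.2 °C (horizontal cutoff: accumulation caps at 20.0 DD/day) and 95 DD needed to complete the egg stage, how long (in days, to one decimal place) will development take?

19.4 days

Daily accumulation = 16.1 − 11.2 = 4.9 DD/day.
Duration = 95 / 4.9 = 19.388 ≈ 19.4 days.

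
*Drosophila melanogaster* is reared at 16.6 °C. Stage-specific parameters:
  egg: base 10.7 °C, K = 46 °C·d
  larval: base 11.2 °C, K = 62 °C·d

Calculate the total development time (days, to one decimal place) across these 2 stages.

19.3 days

egg: 46 / (16.6 − 10.7) = 46 / 5.9 = 7.797 d.
larval: 62 / (16.6 − 11.2) = 62 / 5.4 = 11.481 d.
Sum = 19.278 ≈ 19.3 days.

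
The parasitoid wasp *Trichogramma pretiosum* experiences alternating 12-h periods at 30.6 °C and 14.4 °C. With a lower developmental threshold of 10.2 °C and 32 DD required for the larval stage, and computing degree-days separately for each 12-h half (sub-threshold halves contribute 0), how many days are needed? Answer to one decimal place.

2.6 days

Day half: max(0, 30.6 − 10.2) × 0.5 = 20.4 × 0.5 = 10.20 DD.
Night half: max(0, 14.4 − 10.2) × 0.5 = 4.2 × 0.5 = 2.10 DD.
Per 24 h: 12.30 DD/day.
Duration = 32 / 12.30 = 2.602 ≈ 2.6 days.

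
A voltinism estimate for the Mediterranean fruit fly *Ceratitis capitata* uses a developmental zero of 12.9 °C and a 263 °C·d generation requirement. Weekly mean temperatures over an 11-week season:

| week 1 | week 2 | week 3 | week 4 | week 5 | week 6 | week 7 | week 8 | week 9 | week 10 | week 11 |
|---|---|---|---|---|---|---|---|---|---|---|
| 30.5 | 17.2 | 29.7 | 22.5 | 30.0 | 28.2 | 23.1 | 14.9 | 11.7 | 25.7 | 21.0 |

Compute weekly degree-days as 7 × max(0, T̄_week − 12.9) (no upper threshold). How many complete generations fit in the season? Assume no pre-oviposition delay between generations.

Weekly DD (7 × max(0, T̄ − 12.9)): 123.2, 30.1, 117.6, 67.2, 119.7, 107.1, 71.4, 14.0, 0.0, 89.6, 56.7.
Season total = 796.6 DD.
Complete generations = ⌊796.6 / 263⌋ = 3.

3 generations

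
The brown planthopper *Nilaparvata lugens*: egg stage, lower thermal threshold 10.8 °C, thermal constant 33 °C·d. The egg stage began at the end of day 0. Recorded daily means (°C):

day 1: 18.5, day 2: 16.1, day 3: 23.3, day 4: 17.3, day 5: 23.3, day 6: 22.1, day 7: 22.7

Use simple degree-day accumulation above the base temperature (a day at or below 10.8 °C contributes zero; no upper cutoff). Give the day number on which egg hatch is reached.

Daily DD above 10.8 °C: 7.7, 5.3, 12.5, 6.5, 12.5, 11.3, 11.9.
Cumulative: 7.7, 13.0, 25.5, 32.0, 44.5, 55.8, 67.7.
The total first reaches 33 DD on day 5.

day 5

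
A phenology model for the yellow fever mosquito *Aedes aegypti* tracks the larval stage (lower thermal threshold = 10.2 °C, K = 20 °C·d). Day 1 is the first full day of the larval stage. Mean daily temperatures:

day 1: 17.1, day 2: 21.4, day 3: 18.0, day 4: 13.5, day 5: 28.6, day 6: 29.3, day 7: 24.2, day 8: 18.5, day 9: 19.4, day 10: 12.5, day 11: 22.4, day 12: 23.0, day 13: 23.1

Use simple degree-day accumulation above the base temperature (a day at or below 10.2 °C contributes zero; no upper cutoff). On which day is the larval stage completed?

day 3

Daily DD above 10.2 °C: 6.9, 11.2, 7.8, 3.3, 18.4, 19.1, 14.0, 8.3, 9.2, 2.3, 12.2, 12.8, 12.9.
Cumulative: 6.9, 18.1, 25.9, 29.2, 47.6, 66.7, 80.7, 89.0, 98.2, 100.5, 112.7, 125.5, 138.4.
The total first reaches 20 DD on day 3.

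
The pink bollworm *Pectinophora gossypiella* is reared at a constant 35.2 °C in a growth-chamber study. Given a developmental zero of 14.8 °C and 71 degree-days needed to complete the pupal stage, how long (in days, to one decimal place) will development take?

Daily accumulation = 35.2 − 14.8 = 20.4 DD/day.
Duration = 71 / 20.4 = 3.480 ≈ 3.5 days.

3.5 days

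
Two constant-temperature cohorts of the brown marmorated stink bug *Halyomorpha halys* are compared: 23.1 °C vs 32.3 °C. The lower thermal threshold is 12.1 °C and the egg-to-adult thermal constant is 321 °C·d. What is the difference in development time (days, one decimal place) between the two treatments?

13.3 days

At 23.1 °C: 321 / (23.1 − 12.1) = 321 / 11.0 = 29.182 d.
At 32.3 °C: 321 / (32.3 − 12.1) = 321 / 20.2 = 15.891 d.
Difference = |29.182 − 15.891| = 13.291 ≈ 13.3 days.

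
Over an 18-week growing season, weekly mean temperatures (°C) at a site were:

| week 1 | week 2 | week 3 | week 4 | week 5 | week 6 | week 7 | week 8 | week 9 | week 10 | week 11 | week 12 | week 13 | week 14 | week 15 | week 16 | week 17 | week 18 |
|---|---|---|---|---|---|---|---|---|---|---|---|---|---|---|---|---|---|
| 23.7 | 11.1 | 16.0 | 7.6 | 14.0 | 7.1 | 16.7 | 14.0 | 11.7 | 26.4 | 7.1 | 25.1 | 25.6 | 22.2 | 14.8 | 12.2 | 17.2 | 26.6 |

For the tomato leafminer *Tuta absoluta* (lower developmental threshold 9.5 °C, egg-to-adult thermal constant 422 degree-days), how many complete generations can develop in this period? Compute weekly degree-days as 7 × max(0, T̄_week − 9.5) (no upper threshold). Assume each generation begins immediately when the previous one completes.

2 generations

Weekly DD (7 × max(0, T̄ − 9.5)): 99.4, 11.2, 45.5, 0.0, 31.5, 0.0, 50.4, 31.5, 15.4, 118.3, 0.0, 109.2, 112.7, 88.9, 37.1, 18.9, 53.9, 119.7.
Season total = 943.6 DD.
Complete generations = ⌊943.6 / 422⌋ = 2.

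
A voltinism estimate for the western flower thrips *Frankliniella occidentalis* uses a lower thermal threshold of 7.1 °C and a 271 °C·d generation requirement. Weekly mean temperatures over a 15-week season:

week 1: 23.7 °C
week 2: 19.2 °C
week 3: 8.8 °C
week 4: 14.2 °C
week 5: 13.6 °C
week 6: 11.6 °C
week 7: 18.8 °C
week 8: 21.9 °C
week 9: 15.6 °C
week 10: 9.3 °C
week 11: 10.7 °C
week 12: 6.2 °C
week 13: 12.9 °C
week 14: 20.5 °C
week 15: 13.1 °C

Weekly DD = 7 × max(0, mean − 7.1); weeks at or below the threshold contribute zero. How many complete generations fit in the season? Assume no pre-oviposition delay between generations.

Weekly DD (7 × max(0, T̄ − 7.1)): 116.2, 84.7, 11.9, 49.7, 45.5, 31.5, 81.9, 103.6, 59.5, 15.4, 25.2, 0.0, 40.6, 93.8, 42.0.
Season total = 801.5 DD.
Complete generations = ⌊801.5 / 271⌋ = 2.

2 generations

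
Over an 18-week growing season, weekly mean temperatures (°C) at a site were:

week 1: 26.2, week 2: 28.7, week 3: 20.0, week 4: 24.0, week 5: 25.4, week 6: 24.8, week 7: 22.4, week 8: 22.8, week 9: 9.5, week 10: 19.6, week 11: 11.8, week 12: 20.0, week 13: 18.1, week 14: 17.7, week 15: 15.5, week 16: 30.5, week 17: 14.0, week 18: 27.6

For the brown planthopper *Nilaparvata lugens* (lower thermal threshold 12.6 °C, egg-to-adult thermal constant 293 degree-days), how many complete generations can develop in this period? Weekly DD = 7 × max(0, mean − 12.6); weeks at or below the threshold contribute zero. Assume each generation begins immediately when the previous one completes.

Weekly DD (7 × max(0, T̄ − 12.6)): 95.2, 112.7, 51.8, 79.8, 89.6, 85.4, 68.6, 71.4, 0.0, 49.0, 0.0, 51.8, 38.5, 35.7, 20.3, 125.3, 9.8, 105.0.
Season total = 1089.9 DD.
Complete generations = ⌊1089.9 / 293⌋ = 3.

3 generations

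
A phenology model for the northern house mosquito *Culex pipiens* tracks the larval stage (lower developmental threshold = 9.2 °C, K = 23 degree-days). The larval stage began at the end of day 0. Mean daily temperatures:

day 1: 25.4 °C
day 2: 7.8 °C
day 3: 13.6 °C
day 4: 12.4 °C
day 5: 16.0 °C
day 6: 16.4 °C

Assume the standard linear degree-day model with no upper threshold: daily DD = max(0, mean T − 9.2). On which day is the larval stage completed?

Daily DD above 9.2 °C: 16.2, 0.0, 4.4, 3.2, 6.8, 7.2.
Cumulative: 16.2, 16.2, 20.6, 23.8, 30.6, 37.8.
The total first reaches 23 DD on day 4.

day 4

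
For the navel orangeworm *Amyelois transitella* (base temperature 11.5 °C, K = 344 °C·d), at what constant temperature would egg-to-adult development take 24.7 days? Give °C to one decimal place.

25.4 °C

Required daily accumulation = 344 / 24.7 = 13.927 DD/day.
T = T_base + 13.927 = 11.5 + 13.927 = 25.427 ≈ 25.4 °C.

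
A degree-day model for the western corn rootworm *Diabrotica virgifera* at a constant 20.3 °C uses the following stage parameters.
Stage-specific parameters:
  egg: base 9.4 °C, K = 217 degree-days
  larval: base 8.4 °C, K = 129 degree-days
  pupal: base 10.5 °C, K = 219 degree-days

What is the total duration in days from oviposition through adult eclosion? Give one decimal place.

egg: 217 / (20.3 − 9.4) = 217 / 10.9 = 19.908 d.
larval: 129 / (20.3 − 8.4) = 129 / 11.9 = 10.840 d.
pupal: 219 / (20.3 − 10.5) = 219 / 9.8 = 22.347 d.
Sum = 53.096 ≈ 53.1 days.

53.1 days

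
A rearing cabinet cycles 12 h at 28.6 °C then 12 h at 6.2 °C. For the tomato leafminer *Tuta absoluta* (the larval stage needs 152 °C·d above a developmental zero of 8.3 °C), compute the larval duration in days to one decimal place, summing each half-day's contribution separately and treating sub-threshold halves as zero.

15.0 days

Day half: max(0, 28.6 − 8.3) × 0.5 = 20.3 × 0.5 = 10.15 DD.
Night half: max(0, 6.2 − 8.3) × 0.5 = 0.0 × 0.5 = 0.00 DD.
Per 24 h: 10.15 DD/day.
Duration = 152 / 10.15 = 14.975 ≈ 15.0 days.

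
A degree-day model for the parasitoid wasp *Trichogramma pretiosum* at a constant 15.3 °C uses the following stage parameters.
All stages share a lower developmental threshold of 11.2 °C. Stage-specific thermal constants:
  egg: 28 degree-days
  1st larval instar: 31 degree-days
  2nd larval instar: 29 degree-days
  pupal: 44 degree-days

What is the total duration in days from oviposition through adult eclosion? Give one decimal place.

Daily accumulation at 15.3 °C = 15.3 − 11.2 = 4.1 DD/day.
Total K = 28 + 31 + 29 + 44 = 132 DD.
Total duration = 132 / 4.1 = 32.195 ≈ 32.2 days.

32.2 days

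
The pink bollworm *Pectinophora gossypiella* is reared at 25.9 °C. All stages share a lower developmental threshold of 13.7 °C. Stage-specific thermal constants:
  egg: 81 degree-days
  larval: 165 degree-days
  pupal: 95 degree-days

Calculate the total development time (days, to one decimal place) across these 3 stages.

28.0 days

Daily accumulation at 25.9 °C = 25.9 − 13.7 = 12.2 DD/day.
Total K = 81 + 165 + 95 = 341 DD.
Total duration = 341 / 12.2 = 27.951 ≈ 28.0 days.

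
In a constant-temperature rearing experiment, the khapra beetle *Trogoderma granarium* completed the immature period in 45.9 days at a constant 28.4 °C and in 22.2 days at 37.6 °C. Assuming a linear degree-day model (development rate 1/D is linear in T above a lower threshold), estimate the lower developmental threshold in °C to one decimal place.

Linear rate model ⇒ the product D·(T − T_b) is constant across temperatures.
45.9·(28.4 − T_b) = 22.2·(37.6 − T_b)
T_b = (45.9·28.4 − 22.2·37.6) / (45.9 − 22.2) = 468.84 / 23.7 = 19.782 °C ≈ 19.8 °C.

19.8 °C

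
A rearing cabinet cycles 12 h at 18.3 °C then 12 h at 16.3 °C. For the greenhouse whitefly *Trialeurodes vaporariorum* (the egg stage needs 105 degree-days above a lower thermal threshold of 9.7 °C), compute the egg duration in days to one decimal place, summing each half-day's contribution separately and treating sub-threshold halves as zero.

Day half: max(0, 18.3 − 9.7) × 0.5 = 8.6 × 0.5 = 4.30 DD.
Night half: max(0, 16.3 − 9.7) × 0.5 = 6.6 × 0.5 = 3.30 DD.
Per 24 h: 7.60 DD/day.
Duration = 105 / 7.60 = 13.816 ≈ 13.8 days.

13.8 days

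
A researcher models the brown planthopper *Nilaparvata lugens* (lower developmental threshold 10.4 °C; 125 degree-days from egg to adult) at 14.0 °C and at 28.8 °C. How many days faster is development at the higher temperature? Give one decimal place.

27.9 days

At 14.0 °C: 125 / (14.0 − 10.4) = 125 / 3.6 = 34.722 d.
At 28.8 °C: 125 / (28.8 − 10.4) = 125 / 18.4 = 6.793 d.
Difference = |34.722 − 6.793| = 27.929 ≈ 27.9 days.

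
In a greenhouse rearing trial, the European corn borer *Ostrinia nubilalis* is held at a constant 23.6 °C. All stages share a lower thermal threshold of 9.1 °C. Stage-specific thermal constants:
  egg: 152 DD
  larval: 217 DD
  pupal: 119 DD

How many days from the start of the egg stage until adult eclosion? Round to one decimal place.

Daily accumulation at 23.6 °C = 23.6 − 9.1 = 14.5 DD/day.
Total K = 152 + 217 + 119 = 488 DD.
Total duration = 488 / 14.5 = 33.655 ≈ 33.7 days.

33.7 days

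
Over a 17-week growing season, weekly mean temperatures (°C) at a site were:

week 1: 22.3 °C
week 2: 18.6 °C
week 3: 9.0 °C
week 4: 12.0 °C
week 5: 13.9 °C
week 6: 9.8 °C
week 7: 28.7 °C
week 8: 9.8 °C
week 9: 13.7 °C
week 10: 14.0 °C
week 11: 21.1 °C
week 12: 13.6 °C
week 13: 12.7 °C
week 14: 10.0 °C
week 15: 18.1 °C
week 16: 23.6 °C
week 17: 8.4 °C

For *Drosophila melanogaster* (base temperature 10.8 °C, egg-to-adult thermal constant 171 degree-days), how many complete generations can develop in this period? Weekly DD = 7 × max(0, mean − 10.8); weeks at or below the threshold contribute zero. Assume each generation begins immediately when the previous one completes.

3 generations

Weekly DD (7 × max(0, T̄ − 10.8)): 80.5, 54.6, 0.0, 8.4, 21.7, 0.0, 125.3, 0.0, 20.3, 22.4, 72.1, 19.6, 13.3, 0.0, 51.1, 89.6, 0.0.
Season total = 578.9 DD.
Complete generations = ⌊578.9 / 171⌋ = 3.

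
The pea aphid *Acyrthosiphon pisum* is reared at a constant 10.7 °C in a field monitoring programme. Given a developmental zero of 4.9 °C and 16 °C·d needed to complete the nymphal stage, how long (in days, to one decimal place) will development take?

2.8 days

Daily accumulation = 10.7 − 4.9 = 5.8 DD/day.
Duration = 16 / 5.8 = 2.759 ≈ 2.8 days.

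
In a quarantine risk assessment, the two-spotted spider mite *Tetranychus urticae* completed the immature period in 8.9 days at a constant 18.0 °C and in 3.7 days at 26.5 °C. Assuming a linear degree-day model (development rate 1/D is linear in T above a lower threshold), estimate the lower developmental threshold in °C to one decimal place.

12.0 °C

Linear rate model ⇒ the product D·(T − T_b) is constant across temperatures.
8.9·(18.0 − T_b) = 3.7·(26.5 − T_b)
T_b = (8.9·18.0 − 3.7·26.5) / (8.9 − 3.7) = 62.15 / 5.2 = 11.952 °C ≈ 12.0 °C.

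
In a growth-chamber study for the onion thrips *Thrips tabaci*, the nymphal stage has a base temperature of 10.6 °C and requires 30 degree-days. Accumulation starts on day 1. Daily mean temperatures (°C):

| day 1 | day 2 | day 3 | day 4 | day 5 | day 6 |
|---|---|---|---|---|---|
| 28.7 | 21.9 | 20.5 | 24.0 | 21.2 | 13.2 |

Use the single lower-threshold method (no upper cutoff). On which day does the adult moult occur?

day 3

Daily DD above 10.6 °C: 18.1, 11.3, 9.9, 13.4, 10.6, 2.6.
Cumulative: 18.1, 29.4, 39.3, 52.7, 63.3, 65.9.
The total first reaches 30 DD on day 3.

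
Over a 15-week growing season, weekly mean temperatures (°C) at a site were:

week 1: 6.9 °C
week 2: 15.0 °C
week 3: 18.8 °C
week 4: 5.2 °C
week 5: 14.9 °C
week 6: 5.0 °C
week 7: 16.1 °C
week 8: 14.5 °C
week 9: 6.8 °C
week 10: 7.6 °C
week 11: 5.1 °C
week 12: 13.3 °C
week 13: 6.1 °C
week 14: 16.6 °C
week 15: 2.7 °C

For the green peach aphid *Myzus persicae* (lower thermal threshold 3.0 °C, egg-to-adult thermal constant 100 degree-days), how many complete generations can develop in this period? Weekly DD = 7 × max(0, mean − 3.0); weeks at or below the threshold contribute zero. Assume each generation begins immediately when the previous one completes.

Weekly DD (7 × max(0, T̄ − 3.0)): 27.3, 84.0, 110.6, 15.4, 83.3, 14.0, 91.7, 80.5, 26.6, 32.2, 14.7, 72.1, 21.7, 95.2, 0.0.
Season total = 769.3 DD.
Complete generations = ⌊769.3 / 100⌋ = 7.

7 generations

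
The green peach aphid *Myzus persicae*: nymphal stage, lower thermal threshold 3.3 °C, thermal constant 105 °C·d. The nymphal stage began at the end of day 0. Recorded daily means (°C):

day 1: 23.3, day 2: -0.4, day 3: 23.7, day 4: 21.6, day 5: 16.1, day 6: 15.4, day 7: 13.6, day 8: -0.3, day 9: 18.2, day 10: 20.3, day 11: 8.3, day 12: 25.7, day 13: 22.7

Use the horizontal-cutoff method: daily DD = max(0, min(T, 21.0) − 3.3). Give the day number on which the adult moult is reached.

Daily DD above 3.3 °C (capped at 17.7): 17.7, 0.0, 17.7, 17.7, 12.8, 12.1, 10.3, 0.0, 14.9, 17.0, 5.0, 17.7, 17.7.
Cumulative: 17.7, 17.7, 35.4, 53.1, 65.9, 78.0, 88.3, 88.3, 103.2, 120.2, 125.2, 142.9, 160.6.
The total first reaches 105 DD on day 10.

day 10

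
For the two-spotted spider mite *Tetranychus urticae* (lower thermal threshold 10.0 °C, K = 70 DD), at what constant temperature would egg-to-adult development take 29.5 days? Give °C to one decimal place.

Required daily accumulation = 70 / 29.5 = 2.373 DD/day.
T = T_base + 2.373 = 10.0 + 2.373 = 12.373 ≈ 12.4 °C.

12.4 °C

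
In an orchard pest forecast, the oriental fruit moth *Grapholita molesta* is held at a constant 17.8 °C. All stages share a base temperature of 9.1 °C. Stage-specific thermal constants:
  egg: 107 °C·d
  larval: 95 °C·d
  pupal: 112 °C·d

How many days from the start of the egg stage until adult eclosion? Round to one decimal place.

36.1 days

Daily accumulation at 17.8 °C = 17.8 − 9.1 = 8.7 DD/day.
Total K = 107 + 95 + 112 = 314 DD.
Total duration = 314 / 8.7 = 36.092 ≈ 36.1 days.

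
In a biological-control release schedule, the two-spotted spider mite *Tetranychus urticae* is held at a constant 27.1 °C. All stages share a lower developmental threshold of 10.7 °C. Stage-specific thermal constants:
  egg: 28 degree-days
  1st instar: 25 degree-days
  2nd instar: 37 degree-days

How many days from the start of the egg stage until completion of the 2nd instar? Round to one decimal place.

5.5 days

Daily accumulation at 27.1 °C = 27.1 − 10.7 = 16.4 DD/day.
Total K = 28 + 25 + 37 = 90 DD.
Total duration = 90 / 16.4 = 5.488 ≈ 5.5 days.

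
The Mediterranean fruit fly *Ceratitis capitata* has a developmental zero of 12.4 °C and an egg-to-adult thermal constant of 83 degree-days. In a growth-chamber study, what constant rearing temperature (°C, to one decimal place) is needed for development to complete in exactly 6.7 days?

24.8 °C

Required daily accumulation = 83 / 6.7 = 12.388 DD/day.
T = T_base + 12.388 = 12.4 + 12.388 = 24.788 ≈ 24.8 °C.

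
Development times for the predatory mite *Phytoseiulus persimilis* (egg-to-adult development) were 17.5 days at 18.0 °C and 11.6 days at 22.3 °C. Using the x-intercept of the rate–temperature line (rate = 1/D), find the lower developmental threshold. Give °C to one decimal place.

9.5 °C

Equal thermal constants: D₁(T₁ − T_b) = D₂(T₂ − T_b).
17.5·(18.0 − T_b) = 11.6·(22.3 − T_b)
T_b = (17.5·18.0 − 11.6·22.3) / (17.5 − 11.6) = 56.32 / 5.9 = 9.546 °C ≈ 9.5 °C.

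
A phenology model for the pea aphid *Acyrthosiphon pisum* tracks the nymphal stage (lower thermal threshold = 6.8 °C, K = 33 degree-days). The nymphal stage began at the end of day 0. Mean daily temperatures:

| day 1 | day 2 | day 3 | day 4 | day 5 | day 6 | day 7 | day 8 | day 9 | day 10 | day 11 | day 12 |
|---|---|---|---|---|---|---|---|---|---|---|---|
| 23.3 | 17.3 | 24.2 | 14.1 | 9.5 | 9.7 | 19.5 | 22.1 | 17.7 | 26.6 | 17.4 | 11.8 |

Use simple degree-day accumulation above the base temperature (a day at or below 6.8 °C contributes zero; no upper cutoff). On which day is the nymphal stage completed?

day 3

Daily DD above 6.8 °C: 16.5, 10.5, 17.4, 7.3, 2.7, 2.9, 12.7, 15.3, 10.9, 19.8, 10.6, 5.0.
Cumulative: 16.5, 27.0, 44.4, 51.7, 54.4, 57.3, 70.0, 85.3, 96.2, 116.0, 126.6, 131.6.
The total first reaches 33 DD on day 3.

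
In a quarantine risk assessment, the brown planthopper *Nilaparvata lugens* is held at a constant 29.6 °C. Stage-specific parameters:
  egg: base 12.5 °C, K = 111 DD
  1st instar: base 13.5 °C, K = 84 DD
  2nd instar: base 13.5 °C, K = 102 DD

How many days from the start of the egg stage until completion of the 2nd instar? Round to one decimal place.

18.0 days

egg: 111 / (29.6 − 12.5) = 111 / 17.1 = 6.491 d.
1st instar: 84 / (29.6 − 13.5) = 84 / 16.1 = 5.217 d.
2nd instar: 102 / (29.6 − 13.5) = 102 / 16.1 = 6.335 d.
Sum = 18.044 ≈ 18.0 days.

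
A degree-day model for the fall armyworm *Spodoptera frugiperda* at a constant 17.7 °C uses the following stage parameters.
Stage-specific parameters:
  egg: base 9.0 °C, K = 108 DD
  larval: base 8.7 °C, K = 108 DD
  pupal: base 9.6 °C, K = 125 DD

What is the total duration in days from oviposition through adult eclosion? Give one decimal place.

egg: 108 / (17.7 − 9.0) = 108 / 8.7 = 12.414 d.
larval: 108 / (17.7 − 8.7) = 108 / 9.0 = 12.000 d.
pupal: 125 / (17.7 − 9.6) = 125 / 8.1 = 15.432 d.
Sum = 39.846 ≈ 39.8 days.

39.8 days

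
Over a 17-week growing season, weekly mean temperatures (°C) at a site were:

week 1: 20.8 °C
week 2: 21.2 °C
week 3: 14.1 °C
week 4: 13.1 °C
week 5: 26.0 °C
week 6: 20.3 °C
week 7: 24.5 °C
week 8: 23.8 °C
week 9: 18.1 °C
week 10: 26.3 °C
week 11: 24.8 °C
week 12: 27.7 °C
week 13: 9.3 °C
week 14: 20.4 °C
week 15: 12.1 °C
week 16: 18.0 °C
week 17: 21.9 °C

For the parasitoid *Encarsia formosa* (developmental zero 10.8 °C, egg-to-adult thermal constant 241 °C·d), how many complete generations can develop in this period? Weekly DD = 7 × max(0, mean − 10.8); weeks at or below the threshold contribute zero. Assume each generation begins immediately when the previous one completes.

Weekly DD (7 × max(0, T̄ − 10.8)): 70.0, 72.8, 23.1, 16.1, 106.4, 66.5, 95.9, 91.0, 51.1, 108.5, 98.0, 118.3, 0.0, 67.2, 9.1, 50.4, 77.7.
Season total = 1122.1 DD.
Complete generations = ⌊1122.1 / 241⌋ = 4.

4 generations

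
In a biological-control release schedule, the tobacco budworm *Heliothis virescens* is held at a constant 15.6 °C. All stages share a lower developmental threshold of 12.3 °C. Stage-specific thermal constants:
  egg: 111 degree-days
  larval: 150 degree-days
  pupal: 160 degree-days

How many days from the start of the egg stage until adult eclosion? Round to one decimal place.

127.6 days

Daily accumulation at 15.6 °C = 15.6 − 12.3 = 3.3 DD/day.
Total K = 111 + 150 + 160 = 421 DD.
Total duration = 421 / 3.3 = 127.576 ≈ 127.6 days.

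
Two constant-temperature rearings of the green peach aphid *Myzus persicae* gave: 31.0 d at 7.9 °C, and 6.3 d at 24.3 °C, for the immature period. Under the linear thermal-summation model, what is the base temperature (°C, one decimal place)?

3.7 °C

Equal thermal constants: D₁(T₁ − T_b) = D₂(T₂ − T_b).
31.0·(7.9 − T_b) = 6.3·(24.3 − T_b)
T_b = (31.0·7.9 − 6.3·24.3) / (31.0 − 6.3) = 91.81 / 24.7 = 3.717 °C ≈ 3.7 °C.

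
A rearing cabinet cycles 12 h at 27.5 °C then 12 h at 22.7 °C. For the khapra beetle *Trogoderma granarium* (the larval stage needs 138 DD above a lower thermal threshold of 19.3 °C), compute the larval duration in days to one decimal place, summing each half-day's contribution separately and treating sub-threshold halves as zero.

23.8 days

Day half: max(0, 27.5 − 19.3) × 0.5 = 8.2 × 0.5 = 4.10 DD.
Night half: max(0, 22.7 − 19.3) × 0.5 = 3.4 × 0.5 = 1.70 DD.
Per 24 h: 5.80 DD/day.
Duration = 138 / 5.80 = 23.793 ≈ 23.8 days.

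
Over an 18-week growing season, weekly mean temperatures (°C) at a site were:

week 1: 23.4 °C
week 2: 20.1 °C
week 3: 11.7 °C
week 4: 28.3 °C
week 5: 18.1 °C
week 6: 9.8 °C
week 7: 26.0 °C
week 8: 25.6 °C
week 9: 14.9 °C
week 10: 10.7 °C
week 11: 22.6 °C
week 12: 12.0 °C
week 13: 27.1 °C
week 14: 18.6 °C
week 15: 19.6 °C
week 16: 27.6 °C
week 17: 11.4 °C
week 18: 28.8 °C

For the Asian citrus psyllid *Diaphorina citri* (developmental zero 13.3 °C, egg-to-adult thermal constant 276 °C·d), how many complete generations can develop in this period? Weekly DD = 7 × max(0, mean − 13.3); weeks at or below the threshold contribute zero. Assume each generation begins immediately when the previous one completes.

3 generations

Weekly DD (7 × max(0, T̄ − 13.3)): 70.7, 47.6, 0.0, 105.0, 33.6, 0.0, 88.9, 86.1, 11.2, 0.0, 65.1, 0.0, 96.6, 37.1, 44.1, 100.1, 0.0, 108.5.
Season total = 894.6 DD.
Complete generations = ⌊894.6 / 276⌋ = 3.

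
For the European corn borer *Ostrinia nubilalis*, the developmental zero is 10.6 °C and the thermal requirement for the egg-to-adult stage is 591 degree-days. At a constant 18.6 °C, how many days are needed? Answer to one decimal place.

Daily accumulation = 18.6 − 10.6 = 8.0 DD/day.
Duration = 591 / 8.0 = 73.875 ≈ 73.9 days.

73.9 days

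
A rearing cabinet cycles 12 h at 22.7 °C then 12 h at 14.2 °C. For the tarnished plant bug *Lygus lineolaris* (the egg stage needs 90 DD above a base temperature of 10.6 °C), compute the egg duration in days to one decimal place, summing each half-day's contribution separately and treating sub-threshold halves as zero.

Day half: max(0, 22.7 − 10.6) × 0.5 = 12.1 × 0.5 = 6.05 DD.
Night half: max(0, 14.2 − 10.6) × 0.5 = 3.6 × 0.5 = 1.80 DD.
Per 24 h: 7.85 DD/day.
Duration = 90 / 7.85 = 11.465 ≈ 11.5 days.

11.5 days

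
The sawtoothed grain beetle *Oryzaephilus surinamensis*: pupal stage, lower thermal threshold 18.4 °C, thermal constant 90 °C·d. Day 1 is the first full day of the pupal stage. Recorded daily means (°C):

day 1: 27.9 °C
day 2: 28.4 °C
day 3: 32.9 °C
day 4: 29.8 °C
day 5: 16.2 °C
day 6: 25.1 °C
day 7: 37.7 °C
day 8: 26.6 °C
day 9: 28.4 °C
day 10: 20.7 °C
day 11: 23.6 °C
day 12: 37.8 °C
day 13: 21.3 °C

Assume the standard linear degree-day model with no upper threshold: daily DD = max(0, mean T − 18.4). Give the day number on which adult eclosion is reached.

Daily DD above 18.4 °C: 9.5, 10.0, 14.5, 11.4, 0.0, 6.7, 19.3, 8.2, 10.0, 2.3, 5.2, 19.4, 2.9.
Cumulative: 9.5, 19.5, 34.0, 45.4, 45.4, 52.1, 71.4, 79.6, 89.6, 91.9, 97.1, 116.5, 119.4.
The total first reaches 90 DD on day 10.

day 10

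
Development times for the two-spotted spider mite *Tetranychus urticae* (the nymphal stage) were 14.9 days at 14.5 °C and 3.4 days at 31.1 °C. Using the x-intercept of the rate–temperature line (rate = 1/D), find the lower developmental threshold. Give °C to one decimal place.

Under the model K = D·(T − T_b), so D₁·(T₁ − T_b) = D₂·(T₂ − T_b).
14.9·(14.5 − T_b) = 3.4·(31.1 − T_b)
T_b = (14.9·14.5 − 3.4·31.1) / (14.9 − 3.4) = 110.31 / 11.5 = 9.592 °C ≈ 9.6 °C.

9.6 °C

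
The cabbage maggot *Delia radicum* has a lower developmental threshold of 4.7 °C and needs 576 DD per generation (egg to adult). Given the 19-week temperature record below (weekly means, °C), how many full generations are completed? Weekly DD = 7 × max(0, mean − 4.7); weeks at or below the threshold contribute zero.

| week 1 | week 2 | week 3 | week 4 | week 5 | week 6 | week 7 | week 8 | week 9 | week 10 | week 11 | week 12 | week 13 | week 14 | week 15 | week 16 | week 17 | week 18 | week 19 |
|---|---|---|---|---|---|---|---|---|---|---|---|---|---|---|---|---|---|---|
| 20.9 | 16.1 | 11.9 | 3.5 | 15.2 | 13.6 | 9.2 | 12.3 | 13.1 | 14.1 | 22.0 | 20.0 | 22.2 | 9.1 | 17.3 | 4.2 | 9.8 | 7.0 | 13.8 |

Weekly DD (7 × max(0, T̄ − 4.7)): 113.4, 79.8, 50.4, 0.0, 73.5, 62.3, 31.5, 53.2, 58.8, 65.8, 121.1, 107.1, 122.5, 30.8, 88.2, 0.0, 35.7, 16.1, 63.7.
Season total = 1173.9 DD.
Complete generations = ⌊1173.9 / 576⌋ = 2.

2 generations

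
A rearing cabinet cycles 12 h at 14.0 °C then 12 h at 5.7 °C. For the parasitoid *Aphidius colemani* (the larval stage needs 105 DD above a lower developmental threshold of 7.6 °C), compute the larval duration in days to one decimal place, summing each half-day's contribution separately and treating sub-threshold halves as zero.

Day half: max(0, 14.0 − 7.6) × 0.5 = 6.4 × 0.5 = 3.20 DD.
Night half: max(0, 5.7 − 7.6) × 0.5 = 0.0 × 0.5 = 0.00 DD.
Per 24 h: 3.20 DD/day.
Duration = 105 / 3.20 = 32.812 ≈ 32.8 days.

32.8 days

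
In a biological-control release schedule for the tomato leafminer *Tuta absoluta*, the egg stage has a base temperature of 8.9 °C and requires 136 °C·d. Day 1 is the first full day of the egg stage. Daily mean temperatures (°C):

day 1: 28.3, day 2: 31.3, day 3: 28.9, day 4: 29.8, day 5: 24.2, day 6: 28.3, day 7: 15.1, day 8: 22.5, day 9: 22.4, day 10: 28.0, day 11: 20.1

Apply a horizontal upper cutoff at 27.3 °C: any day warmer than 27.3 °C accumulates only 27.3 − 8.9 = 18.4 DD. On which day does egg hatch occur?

day 9

Daily DD above 8.9 °C (capped at 18.4): 18.4, 18.4, 18.4, 18.4, 15.3, 18.4, 6.2, 13.6, 13.5, 18.4, 11.2.
Cumulative: 18.4, 36.8, 55.2, 73.6, 88.9, 107.3, 113.5, 127.1, 140.6, 159.0, 170.2.
The total first reaches 136 DD on day 9.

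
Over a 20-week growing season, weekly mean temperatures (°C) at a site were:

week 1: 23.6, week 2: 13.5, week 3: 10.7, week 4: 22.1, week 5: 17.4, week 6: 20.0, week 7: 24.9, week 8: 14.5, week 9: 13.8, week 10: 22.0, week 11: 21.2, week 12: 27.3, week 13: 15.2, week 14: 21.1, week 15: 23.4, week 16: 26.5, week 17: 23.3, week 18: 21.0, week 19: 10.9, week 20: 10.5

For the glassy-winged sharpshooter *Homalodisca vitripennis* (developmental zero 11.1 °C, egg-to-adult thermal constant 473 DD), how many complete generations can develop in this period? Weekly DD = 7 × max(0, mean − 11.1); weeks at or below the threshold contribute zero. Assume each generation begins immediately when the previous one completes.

2 generations

Weekly DD (7 × max(0, T̄ − 11.1)): 87.5, 16.8, 0.0, 77.0, 44.1, 62.3, 96.6, 23.8, 18.9, 76.3, 70.7, 113.4, 28.7, 70.0, 86.1, 107.8, 85.4, 69.3, 0.0, 0.0.
Season total = 1134.7 DD.
Complete generations = ⌊1134.7 / 473⌋ = 2.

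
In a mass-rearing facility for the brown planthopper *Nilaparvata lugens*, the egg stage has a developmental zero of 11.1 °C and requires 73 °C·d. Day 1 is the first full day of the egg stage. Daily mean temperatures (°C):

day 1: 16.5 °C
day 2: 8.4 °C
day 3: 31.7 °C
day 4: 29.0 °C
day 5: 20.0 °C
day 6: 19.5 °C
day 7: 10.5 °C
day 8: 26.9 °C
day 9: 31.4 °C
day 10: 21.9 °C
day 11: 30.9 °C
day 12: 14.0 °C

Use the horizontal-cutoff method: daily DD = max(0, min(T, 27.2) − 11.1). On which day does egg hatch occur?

day 9

Daily DD above 11.1 °C (capped at 16.1): 5.4, 0.0, 16.1, 16.1, 8.9, 8.4, 0.0, 15.8, 16.1, 10.8, 16.1, 2.9.
Cumulative: 5.4, 5.4, 21.5, 37.6, 46.5, 54.9, 54.9, 70.7, 86.8, 97.6, 113.7, 116.6.
The total first reaches 73 DD on day 9.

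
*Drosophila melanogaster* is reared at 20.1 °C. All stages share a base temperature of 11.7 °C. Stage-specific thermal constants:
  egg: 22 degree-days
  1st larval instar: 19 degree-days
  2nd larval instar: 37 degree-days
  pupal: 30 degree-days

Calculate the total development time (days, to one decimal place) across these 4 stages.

12.9 days

Daily accumulation at 20.1 °C = 20.1 − 11.7 = 8.4 DD/day.
Total K = 22 + 19 + 37 + 30 = 108 DD.
Total duration = 108 / 8.4 = 12.857 ≈ 12.9 days.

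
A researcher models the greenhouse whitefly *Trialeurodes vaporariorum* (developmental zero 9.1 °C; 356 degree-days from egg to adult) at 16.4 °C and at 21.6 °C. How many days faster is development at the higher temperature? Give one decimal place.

20.3 days

At 16.4 °C: 356 / (16.4 − 9.1) = 356 / 7.3 = 48.767 d.
At 21.6 °C: 356 / (21.6 − 9.1) = 356 / 12.5 = 28.480 d.
Difference = |48.767 − 28.480| = 20.287 ≈ 20.3 days.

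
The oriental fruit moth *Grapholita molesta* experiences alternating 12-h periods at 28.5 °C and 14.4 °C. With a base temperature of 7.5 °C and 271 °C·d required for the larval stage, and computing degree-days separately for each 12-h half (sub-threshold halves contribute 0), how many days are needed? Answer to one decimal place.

Day half: max(0, 28.5 − 7.5) × 0.5 = 21.0 × 0.5 = 10.50 DD.
Night half: max(0, 14.4 − 7.5) × 0.5 = 6.9 × 0.5 = 3.45 DD.
Per 24 h: 13.95 DD/day.
Duration = 271 / 13.95 = 19.427 ≈ 19.4 days.

19.4 days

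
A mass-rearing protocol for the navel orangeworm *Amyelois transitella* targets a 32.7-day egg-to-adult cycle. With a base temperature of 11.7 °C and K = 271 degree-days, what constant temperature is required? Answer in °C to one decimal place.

Required daily accumulation = 271 / 32.7 = 8.287 DD/day.
T = T_base + 8.287 = 11.7 + 8.287 = 19.987 ≈ 20.0 °C.

20.0 °C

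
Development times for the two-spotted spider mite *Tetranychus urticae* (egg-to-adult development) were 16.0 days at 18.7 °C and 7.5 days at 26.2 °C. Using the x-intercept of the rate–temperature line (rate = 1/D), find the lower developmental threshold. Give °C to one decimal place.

12.1 °C

Under the model K = D·(T − T_b), so D₁·(T₁ − T_b) = D₂·(T₂ − T_b).
16.0·(18.7 − T_b) = 7.5·(26.2 − T_b)
T_b = (16.0·18.7 − 7.5·26.2) / (16.0 − 7.5) = 102.70 / 8.5 = 12.082 °C ≈ 12.1 °C.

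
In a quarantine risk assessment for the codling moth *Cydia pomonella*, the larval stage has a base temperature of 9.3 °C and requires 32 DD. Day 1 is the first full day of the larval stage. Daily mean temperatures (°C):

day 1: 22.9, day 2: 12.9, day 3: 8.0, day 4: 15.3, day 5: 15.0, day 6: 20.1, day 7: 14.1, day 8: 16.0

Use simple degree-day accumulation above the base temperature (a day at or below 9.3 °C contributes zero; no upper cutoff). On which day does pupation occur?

day 6

Daily DD above 9.3 °C: 13.6, 3.6, 0.0, 6.0, 5.7, 10.8, 4.8, 6.7.
Cumulative: 13.6, 17.2, 17.2, 23.2, 28.9, 39.7, 44.5, 51.2.
The total first reaches 32 DD on day 6.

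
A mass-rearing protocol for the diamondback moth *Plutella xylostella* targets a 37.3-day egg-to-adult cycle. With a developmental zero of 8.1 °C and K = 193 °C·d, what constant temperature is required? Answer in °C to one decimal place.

13.3 °C

Required daily accumulation = 193 / 37.3 = 5.174 DD/day.
T = T_base + 5.174 = 8.1 + 5.174 = 13.274 ≈ 13.3 °C.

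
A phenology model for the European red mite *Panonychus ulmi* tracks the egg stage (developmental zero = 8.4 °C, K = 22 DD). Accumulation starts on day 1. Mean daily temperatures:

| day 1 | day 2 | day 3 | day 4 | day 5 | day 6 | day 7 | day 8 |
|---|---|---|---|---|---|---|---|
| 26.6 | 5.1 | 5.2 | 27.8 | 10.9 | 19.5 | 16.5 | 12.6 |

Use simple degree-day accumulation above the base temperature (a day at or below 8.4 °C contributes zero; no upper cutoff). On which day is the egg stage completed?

Daily DD above 8.4 °C: 18.2, 0.0, 0.0, 19.4, 2.5, 11.1, 8.1, 4.2.
Cumulative: 18.2, 18.2, 18.2, 37.6, 40.1, 51.2, 59.3, 63.5.
The total first reaches 22 DD on day 4.

day 4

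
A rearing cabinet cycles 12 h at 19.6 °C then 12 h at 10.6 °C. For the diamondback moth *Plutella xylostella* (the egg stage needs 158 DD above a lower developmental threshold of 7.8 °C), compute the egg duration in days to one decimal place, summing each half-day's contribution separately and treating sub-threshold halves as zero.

21.6 days

Day half: max(0, 19.6 − 7.8) × 0.5 = 11.8 × 0.5 = 5.90 DD.
Night half: max(0, 10.6 − 7.8) × 0.5 = 2.8 × 0.5 = 1.40 DD.
Per 24 h: 7.30 DD/day.
Duration = 158 / 7.30 = 21.644 ≈ 21.6 days.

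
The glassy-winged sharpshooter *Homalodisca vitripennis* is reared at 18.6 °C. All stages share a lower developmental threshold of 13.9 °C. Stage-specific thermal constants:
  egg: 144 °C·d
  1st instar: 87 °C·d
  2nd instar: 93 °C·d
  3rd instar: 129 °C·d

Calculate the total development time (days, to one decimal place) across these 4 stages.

Daily accumulation at 18.6 °C = 18.6 − 13.9 = 4.7 DD/day.
Total K = 144 + 87 + 93 + 129 = 453 DD.
Total duration = 453 / 4.7 = 96.383 ≈ 96.4 days.

96.4 days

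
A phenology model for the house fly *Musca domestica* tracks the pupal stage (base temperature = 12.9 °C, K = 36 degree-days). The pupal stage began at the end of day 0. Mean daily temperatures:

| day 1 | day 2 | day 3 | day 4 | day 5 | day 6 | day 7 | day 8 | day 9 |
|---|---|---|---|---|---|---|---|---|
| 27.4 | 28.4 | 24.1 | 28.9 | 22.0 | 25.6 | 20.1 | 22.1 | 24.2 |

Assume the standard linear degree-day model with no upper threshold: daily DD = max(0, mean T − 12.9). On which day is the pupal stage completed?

Daily DD above 12.9 °C: 14.5, 15.5, 11.2, 16.0, 9.1, 12.7, 7.2, 9.2, 11.3.
Cumulative: 14.5, 30.0, 41.2, 57.2, 66.3, 79.0, 86.2, 95.4, 106.7.
The total first reaches 36 DD on day 3.

day 3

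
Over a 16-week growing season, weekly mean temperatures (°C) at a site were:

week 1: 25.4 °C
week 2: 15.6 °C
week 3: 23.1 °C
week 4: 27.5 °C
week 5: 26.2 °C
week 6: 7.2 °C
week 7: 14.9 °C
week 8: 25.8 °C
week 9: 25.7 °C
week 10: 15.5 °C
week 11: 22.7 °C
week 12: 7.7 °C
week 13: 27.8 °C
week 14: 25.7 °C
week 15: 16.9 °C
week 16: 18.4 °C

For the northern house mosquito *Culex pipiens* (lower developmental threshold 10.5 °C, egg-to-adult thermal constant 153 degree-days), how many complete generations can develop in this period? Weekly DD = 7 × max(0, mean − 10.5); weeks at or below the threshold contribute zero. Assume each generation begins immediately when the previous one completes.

Weekly DD (7 × max(0, T̄ − 10.5)): 104.3, 35.7, 88.2, 119.0, 109.9, 0.0, 30.8, 107.1, 106.4, 35.0, 85.4, 0.0, 121.1, 106.4, 44.8, 55.3.
Season total = 1149.4 DD.
Complete generations = ⌊1149.4 / 153⌋ = 7.

7 generations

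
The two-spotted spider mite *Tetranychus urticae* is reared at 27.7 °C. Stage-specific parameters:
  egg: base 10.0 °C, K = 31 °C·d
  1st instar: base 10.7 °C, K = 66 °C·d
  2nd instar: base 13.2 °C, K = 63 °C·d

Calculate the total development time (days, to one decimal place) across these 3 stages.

egg: 31 / (27.7 − 10.0) = 31 / 17.7 = 1.751 d.
1st instar: 66 / (27.7 − 10.7) = 66 / 17.0 = 3.882 d.
2nd instar: 63 / (27.7 − 13.2) = 63 / 14.5 = 4.345 d.
Sum = 9.979 ≈ 10.0 days.

10.0 days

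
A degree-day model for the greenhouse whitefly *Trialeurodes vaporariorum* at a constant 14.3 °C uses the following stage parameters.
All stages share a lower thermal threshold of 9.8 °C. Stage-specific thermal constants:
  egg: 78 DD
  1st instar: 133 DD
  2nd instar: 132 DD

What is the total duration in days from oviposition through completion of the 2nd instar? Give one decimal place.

76.2 days

Daily accumulation at 14.3 °C = 14.3 − 9.8 = 4.5 DD/day.
Total K = 78 + 133 + 132 = 343 DD.
Total duration = 343 / 4.5 = 76.222 ≈ 76.2 days.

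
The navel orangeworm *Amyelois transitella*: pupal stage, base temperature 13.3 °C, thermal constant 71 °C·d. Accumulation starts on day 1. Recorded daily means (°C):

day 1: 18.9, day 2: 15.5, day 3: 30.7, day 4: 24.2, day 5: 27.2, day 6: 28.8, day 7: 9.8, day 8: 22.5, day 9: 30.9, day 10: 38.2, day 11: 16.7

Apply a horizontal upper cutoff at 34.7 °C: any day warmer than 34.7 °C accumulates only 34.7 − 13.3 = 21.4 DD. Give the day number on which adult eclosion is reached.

day 8

Daily DD above 13.3 °C (capped at 21.4): 5.6, 2.2, 17.4, 10.9, 13.9, 15.5, 0.0, 9.2, 17.6, 21.4, 3.4.
Cumulative: 5.6, 7.8, 25.2, 36.1, 50.0, 65.5, 65.5, 74.7, 92.3, 113.7, 117.1.
The total first reaches 71 DD on day 8.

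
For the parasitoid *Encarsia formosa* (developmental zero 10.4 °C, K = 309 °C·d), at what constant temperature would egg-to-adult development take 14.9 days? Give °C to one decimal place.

Required daily accumulation = 309 / 14.9 = 20.738 DD/day.
T = T_base + 20.738 = 10.4 + 20.738 = 31.138 ≈ 31.1 °C.

31.1 °C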